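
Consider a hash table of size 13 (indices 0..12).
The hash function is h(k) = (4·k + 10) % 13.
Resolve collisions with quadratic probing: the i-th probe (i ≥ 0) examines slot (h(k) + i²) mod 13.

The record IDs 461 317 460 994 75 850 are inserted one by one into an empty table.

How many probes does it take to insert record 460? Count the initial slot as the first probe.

2

461: h=8 => slot 8
317: h=4 => slot 4
460: h=4, probe 4,5 => slot 5
994: h=8, probe 8,9 => slot 9
75: h=11 => slot 11
850: h=4, probe 4,5,8,0 => slot 0
Table: [850, _, _, _, 317, 460, _, _, 461, 994, _, 75, _]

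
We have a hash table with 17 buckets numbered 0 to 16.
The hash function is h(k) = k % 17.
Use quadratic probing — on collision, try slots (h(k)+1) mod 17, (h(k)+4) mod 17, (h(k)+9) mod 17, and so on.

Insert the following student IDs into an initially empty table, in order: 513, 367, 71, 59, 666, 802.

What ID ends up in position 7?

513: h=3 → slot 3
367: h=10 → slot 10
71: h=3, probe 3,4 → slot 4
59: h=8 → slot 8
666: h=3, probe 3,4,7 → slot 7
802: h=3, probe 3,4,7,12 → slot 12
Table: [—, —, —, 513, 71, —, —, 666, 59, —, 367, —, 802, —, —, —, —]

666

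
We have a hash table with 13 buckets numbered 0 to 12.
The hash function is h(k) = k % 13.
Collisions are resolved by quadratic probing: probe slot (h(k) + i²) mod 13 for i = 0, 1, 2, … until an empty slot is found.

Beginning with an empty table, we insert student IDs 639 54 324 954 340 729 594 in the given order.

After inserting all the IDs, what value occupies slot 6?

639 hashes to 2; slot 2 is free → place at 2.
54 hashes to 2; 2 taken → place at 3.
324 hashes to 12; slot 12 is free → place at 12.
954 hashes to 5; slot 5 is free → place at 5.
340 hashes to 2; 2,3 taken → place at 6.
729 hashes to 1; slot 1 is free → place at 1.
594 hashes to 9; slot 9 is free → place at 9.
Table: [—, 729, 639, 54, —, 954, 340, —, —, 594, —, —, 324]

340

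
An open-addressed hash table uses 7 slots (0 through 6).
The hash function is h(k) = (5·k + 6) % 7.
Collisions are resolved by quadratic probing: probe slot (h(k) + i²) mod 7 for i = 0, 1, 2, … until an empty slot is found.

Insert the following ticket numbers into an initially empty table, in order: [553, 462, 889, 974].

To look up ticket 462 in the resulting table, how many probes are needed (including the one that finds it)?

2

Insert 553: h=6, slot 6 empty -> index 6.
Insert 462: h=6, slot 6 occupied -> index 0.
Insert 889: h=6, slots 6,0 occupied -> index 3.
Insert 974: h=4, slot 4 empty -> index 4.
Table: [462, ., ., 889, 974, ., 553]
Lookup 462: h=6, probe 6,0 → found at 0.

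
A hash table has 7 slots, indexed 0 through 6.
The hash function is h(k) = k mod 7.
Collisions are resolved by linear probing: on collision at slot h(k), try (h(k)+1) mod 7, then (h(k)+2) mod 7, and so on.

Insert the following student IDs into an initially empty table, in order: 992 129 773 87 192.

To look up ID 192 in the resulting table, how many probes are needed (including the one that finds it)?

992: h=5 → slot 5
129: h=3 → slot 3
773: h=3, probe 3,4 → slot 4
87: h=3, probe 3,4,5,6 → slot 6
192: h=3, probe 3,4,5,6,0 → slot 0
Table: [192, ., ., 129, 773, 992, 87]
Lookup 192: h=3, probe 3,4,5,6,0 → found at 0.

5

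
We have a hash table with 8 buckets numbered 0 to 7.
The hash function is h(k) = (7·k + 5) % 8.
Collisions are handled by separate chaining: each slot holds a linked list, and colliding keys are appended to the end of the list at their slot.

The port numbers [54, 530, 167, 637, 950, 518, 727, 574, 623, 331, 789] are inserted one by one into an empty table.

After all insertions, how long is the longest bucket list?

Insert 54: h=7, bucket 7 empty -> new chain.
Insert 530: h=3, bucket 3 empty -> new chain.
Insert 167: h=6, bucket 6 empty -> new chain.
Insert 637: h=0, bucket 0 empty -> new chain.
Insert 950: h=7, bucket 7 nonempty -> append to chain.
Insert 518: h=7, bucket 7 nonempty -> append to chain.
Insert 727: h=6, bucket 6 nonempty -> append to chain.
Insert 574: h=7, bucket 7 nonempty -> append to chain.
Insert 623: h=6, bucket 6 nonempty -> append to chain.
Insert 331: h=2, bucket 2 empty -> new chain.
Insert 789: h=0, bucket 0 nonempty -> append to chain.
Final buckets:
0: 637 -> 789
1: ∅
2: 331
3: 530
4: ∅
5: ∅
6: 167 -> 727 -> 623
7: 54 -> 950 -> 518 -> 574

4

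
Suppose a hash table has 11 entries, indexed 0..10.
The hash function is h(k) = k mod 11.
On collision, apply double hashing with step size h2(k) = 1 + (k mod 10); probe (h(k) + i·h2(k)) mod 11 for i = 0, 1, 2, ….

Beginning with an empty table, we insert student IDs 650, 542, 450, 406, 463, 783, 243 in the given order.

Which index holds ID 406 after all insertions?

650 hashes to 1; slot 1 is free → place at 1.
542 hashes to 3; slot 3 is free → place at 3.
450 hashes to 10; slot 10 is free → place at 10.
406 hashes to 10, h2=7; 10 taken → place at 6.
463 hashes to 1, h2=4; 1 taken → place at 5.
783 hashes to 2; slot 2 is free → place at 2.
243 hashes to 1, h2=4; 1,5 taken → place at 9.
Table: [—, 650, 783, 542, —, 463, 406, —, —, 243, 450]

6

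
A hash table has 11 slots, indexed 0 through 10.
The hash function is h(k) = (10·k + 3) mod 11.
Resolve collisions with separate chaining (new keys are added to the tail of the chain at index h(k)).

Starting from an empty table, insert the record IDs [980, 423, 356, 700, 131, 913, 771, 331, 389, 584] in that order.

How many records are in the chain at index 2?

4

Insert 980: h=2, bucket 2 empty → new chain.
Insert 423: h=9, bucket 9 empty → new chain.
Insert 356: h=10, bucket 10 empty → new chain.
Insert 700: h=7, bucket 7 empty → new chain.
Insert 131: h=4, bucket 4 empty → new chain.
Insert 913: h=3, bucket 3 empty → new chain.
Insert 771: h=2, bucket 2 nonempty → append to chain.
Insert 331: h=2, bucket 2 nonempty → append to chain.
Insert 389: h=10, bucket 10 nonempty → append to chain.
Insert 584: h=2, bucket 2 nonempty → append to chain.
Final buckets:
0: -
1: -
2: 980 -> 771 -> 331 -> 584
3: 913
4: 131
5: -
6: -
7: 700
8: -
9: 423
10: 356 -> 389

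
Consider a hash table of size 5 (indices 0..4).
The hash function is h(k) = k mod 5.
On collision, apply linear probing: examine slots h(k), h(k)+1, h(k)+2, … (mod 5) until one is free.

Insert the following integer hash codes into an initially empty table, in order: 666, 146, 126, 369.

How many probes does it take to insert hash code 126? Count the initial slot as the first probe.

3

666 hashes to 1; slot 1 is free → place at 1.
146 hashes to 1; 1 taken → place at 2.
126 hashes to 1; 1,2 taken → place at 3.
369 hashes to 4; slot 4 is free → place at 4.
Table: [∅, 666, 146, 126, 369]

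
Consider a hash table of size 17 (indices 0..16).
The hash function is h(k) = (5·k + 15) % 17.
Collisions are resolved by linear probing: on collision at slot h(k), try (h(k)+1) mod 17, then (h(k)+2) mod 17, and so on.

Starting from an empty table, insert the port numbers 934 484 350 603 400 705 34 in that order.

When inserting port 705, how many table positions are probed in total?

3

Insert 934: h=10, slot 10 empty => index 10.
Insert 484: h=4, slot 4 empty => index 4.
Insert 350: h=14, slot 14 empty => index 14.
Insert 603: h=4, slot 4 occupied => index 5.
Insert 400: h=9, slot 9 empty => index 9.
Insert 705: h=4, slots 4,5 occupied => index 6.
Insert 34: h=15, slot 15 empty => index 15.
Table: [_, _, _, _, 484, 603, 705, _, _, 400, 934, _, _, _, 350, 34, _]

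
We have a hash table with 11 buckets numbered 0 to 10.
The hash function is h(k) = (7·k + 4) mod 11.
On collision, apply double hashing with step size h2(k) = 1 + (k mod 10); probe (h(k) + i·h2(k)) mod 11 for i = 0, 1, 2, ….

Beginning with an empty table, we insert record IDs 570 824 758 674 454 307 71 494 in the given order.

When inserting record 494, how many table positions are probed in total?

3

Insert 570: h=1, slot 1 empty → index 1.
Insert 824: h=8, slot 8 empty → index 8.
Insert 758: h=8, h2=9, slot 8 occupied → index 6.
Insert 674: h=3, slot 3 empty → index 3.
Insert 454: h=3, h2=5, slots 3,8 occupied → index 2.
Insert 307: h=8, h2=8, slot 8 occupied → index 5.
Insert 71: h=6, h2=2, slots 6,8 occupied → index 10.
Insert 494: h=8, h2=5, slots 8,2 occupied → index 7.
Table: [—, 570, 454, 674, —, 307, 758, 494, 824, —, 71]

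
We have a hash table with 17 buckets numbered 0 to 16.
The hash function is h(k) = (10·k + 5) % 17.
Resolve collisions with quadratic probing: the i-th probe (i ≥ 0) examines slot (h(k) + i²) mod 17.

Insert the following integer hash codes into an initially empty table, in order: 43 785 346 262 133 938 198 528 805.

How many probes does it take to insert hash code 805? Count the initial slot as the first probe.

43: h=10 -> slot 10
785: h=1 -> slot 1
346: h=14 -> slot 14
262: h=7 -> slot 7
133: h=9 -> slot 9
938: h=1, probe 1,2 -> slot 2
198: h=13 -> slot 13
528: h=15 -> slot 15
805: h=14, probe 14,15,1,6 -> slot 6
Table: [_, 785, 938, _, _, _, 805, 262, _, 133, 43, _, _, 198, 346, 528, _]

4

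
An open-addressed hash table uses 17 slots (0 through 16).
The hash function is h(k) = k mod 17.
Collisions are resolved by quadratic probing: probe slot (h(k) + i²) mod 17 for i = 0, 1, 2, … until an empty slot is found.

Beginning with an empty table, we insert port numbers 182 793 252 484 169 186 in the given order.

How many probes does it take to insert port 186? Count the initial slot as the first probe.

2

Insert 182: h=12, slot 12 empty => index 12.
Insert 793: h=11, slot 11 empty => index 11.
Insert 252: h=14, slot 14 empty => index 14.
Insert 484: h=8, slot 8 empty => index 8.
Insert 169: h=16, slot 16 empty => index 16.
Insert 186: h=16, slot 16 occupied => index 0.
Table: [186, -, -, -, -, -, -, -, 484, -, -, 793, 182, -, 252, -, 169]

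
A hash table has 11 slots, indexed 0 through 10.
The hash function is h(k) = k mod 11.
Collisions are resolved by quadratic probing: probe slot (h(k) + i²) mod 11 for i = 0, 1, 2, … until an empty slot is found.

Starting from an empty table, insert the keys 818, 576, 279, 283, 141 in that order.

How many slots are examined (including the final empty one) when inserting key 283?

818: h=4 -> slot 4
576: h=4, probe 4,5 -> slot 5
279: h=4, probe 4,5,8 -> slot 8
283: h=8, probe 8,9 -> slot 9
141: h=9, probe 9,10 -> slot 10
Table: [∅, ∅, ∅, ∅, 818, 576, ∅, ∅, 279, 283, 141]

2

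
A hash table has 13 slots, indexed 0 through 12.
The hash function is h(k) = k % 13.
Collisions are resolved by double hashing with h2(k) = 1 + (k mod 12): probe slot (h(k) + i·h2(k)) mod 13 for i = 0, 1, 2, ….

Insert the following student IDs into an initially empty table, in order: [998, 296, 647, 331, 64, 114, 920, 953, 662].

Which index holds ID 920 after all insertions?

998 hashes to 10; slot 10 is free -> place at 10.
296 hashes to 10, h2=9; 10 taken -> place at 6.
647 hashes to 10, h2=12; 10 taken -> place at 9.
331 hashes to 6, h2=8; 6 taken -> place at 1.
64 hashes to 12; slot 12 is free -> place at 12.
114 hashes to 10, h2=7; 10 taken -> place at 4.
920 hashes to 10, h2=9; 10,6 taken -> place at 2.
953 hashes to 4, h2=6; 4,10 taken -> place at 3.
662 hashes to 12, h2=3; 12,2 taken -> place at 5.
Table: [-, 331, 920, 953, 114, 662, 296, -, -, 647, 998, -, 64]

2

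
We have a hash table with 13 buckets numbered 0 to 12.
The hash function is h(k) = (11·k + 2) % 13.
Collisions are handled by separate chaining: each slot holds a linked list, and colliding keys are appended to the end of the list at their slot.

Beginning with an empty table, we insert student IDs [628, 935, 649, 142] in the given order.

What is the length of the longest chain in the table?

3

Insert 628: h=7, bucket 7 empty -> new chain.
Insert 935: h=4, bucket 4 empty -> new chain.
Insert 649: h=4, bucket 4 nonempty -> append to chain.
Insert 142: h=4, bucket 4 nonempty -> append to chain.
Final buckets:
0: —
1: —
2: —
3: —
4: 935 -> 649 -> 142
5: —
6: —
7: 628
8: —
9: —
10: —
11: —
12: —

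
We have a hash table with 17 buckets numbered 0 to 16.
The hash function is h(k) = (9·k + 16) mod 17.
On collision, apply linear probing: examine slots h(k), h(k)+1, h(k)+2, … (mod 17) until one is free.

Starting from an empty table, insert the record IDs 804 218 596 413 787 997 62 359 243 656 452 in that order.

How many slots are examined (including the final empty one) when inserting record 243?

Insert 804: h=10, slot 10 empty -> index 10.
Insert 218: h=6, slot 6 empty -> index 6.
Insert 596: h=8, slot 8 empty -> index 8.
Insert 413: h=10, slot 10 occupied -> index 11.
Insert 787: h=10, slots 10,11 occupied -> index 12.
Insert 997: h=13, slot 13 empty -> index 13.
Insert 62: h=13, slot 13 occupied -> index 14.
Insert 359: h=0, slot 0 empty -> index 0.
Insert 243: h=10, slots 10,11,12,13,14 occupied -> index 15.
Insert 656: h=4, slot 4 empty -> index 4.
Insert 452: h=4, slot 4 occupied -> index 5.
Table: [359, ., ., ., 656, 452, 218, ., 596, ., 804, 413, 787, 997, 62, 243, .]

6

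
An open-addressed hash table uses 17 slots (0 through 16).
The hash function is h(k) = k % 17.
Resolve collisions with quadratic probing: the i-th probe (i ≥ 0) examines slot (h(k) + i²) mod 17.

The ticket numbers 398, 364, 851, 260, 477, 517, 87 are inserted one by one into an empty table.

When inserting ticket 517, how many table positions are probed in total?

398 hashes to 7; slot 7 is free => place at 7.
364 hashes to 7; 7 taken => place at 8.
851 hashes to 1; slot 1 is free => place at 1.
260 hashes to 5; slot 5 is free => place at 5.
477 hashes to 1; 1 taken => place at 2.
517 hashes to 7; 7,8 taken => place at 11.
87 hashes to 2; 2 taken => place at 3.
Table: [., 851, 477, 87, ., 260, ., 398, 364, ., ., 517, ., ., ., ., .]

3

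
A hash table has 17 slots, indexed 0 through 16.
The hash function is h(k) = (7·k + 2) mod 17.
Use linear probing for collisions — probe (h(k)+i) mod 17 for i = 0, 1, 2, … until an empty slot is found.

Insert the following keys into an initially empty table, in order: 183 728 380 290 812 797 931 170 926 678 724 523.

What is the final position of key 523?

13

183: h=8 → slot 8
728: h=15 → slot 15
380: h=10 → slot 10
290: h=9 → slot 9
812: h=8, probe 8,9,10,11 → slot 11
797: h=5 → slot 5
931: h=8, probe 8,9,10,11,12 → slot 12
170: h=2 → slot 2
926: h=7 → slot 7
678: h=5, probe 5,6 → slot 6
724: h=4 → slot 4
523: h=8, probe 8,9,10,11,12,13 → slot 13
Table: [∅, ∅, 170, ∅, 724, 797, 678, 926, 183, 290, 380, 812, 931, 523, ∅, 728, ∅]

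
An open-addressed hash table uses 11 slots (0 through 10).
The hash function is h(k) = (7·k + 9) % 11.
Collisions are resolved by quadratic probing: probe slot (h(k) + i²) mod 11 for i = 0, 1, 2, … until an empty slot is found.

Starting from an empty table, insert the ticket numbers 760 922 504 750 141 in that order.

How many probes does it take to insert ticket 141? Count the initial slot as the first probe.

3

760: h=5 => slot 5
922: h=6 => slot 6
504: h=6, probe 6,7 => slot 7
750: h=1 => slot 1
141: h=6, probe 6,7,10 => slot 10
Table: [., 750, ., ., ., 760, 922, 504, ., ., 141]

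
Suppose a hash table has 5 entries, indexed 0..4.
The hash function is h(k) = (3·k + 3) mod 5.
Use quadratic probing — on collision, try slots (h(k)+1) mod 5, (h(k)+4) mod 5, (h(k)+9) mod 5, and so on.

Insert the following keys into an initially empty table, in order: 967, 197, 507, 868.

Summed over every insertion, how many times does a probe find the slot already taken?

3

Insert 967: h=4, slot 4 empty -> index 4.
Insert 197: h=4, slot 4 occupied -> index 0.
Insert 507: h=4, slots 4,0 occupied -> index 3.
Insert 868: h=2, slot 2 empty -> index 2.
Table: [197, ., 868, 507, 967]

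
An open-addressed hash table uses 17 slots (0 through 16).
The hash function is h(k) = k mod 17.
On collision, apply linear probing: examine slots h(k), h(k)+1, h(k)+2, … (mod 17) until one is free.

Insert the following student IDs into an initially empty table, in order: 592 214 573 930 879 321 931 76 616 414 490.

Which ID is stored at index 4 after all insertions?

Insert 592: h=14, slot 14 empty -> index 14.
Insert 214: h=10, slot 10 empty -> index 10.
Insert 573: h=12, slot 12 empty -> index 12.
Insert 930: h=12, slot 12 occupied -> index 13.
Insert 879: h=12, slots 12,13,14 occupied -> index 15.
Insert 321: h=15, slot 15 occupied -> index 16.
Insert 931: h=13, slots 13,14,15,16 occupied -> index 0.
Insert 76: h=8, slot 8 empty -> index 8.
Insert 616: h=4, slot 4 empty -> index 4.
Insert 414: h=6, slot 6 empty -> index 6.
Insert 490: h=14, slots 14,15,16,0 occupied -> index 1.
Table: [931, 490, ., ., 616, ., 414, ., 76, ., 214, ., 573, 930, 592, 879, 321]

616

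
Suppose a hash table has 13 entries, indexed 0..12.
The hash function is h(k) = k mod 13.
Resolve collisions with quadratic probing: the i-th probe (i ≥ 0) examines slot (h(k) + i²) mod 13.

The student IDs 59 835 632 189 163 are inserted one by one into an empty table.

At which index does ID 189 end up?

11

59 hashes to 7; slot 7 is free → place at 7.
835 hashes to 3; slot 3 is free → place at 3.
632 hashes to 8; slot 8 is free → place at 8.
189 hashes to 7; 7,8 taken → place at 11.
163 hashes to 7; 7,8,11,3 taken → place at 10.
Table: [∅, ∅, ∅, 835, ∅, ∅, ∅, 59, 632, ∅, 163, 189, ∅]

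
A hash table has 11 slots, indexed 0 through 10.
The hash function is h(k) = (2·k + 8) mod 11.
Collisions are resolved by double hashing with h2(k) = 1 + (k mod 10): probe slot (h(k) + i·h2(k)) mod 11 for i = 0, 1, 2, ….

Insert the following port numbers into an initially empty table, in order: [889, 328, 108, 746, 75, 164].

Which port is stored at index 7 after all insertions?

746

889: h=4 → slot 4
328: h=4, h2=9, probe 4,2 → slot 2
108: h=4, h2=9, probe 4,2,0 → slot 0
746: h=4, h2=7, probe 4,0,7 → slot 7
75: h=4, h2=6, probe 4,10 → slot 10
164: h=6 → slot 6
Table: [108, _, 328, _, 889, _, 164, 746, _, _, 75]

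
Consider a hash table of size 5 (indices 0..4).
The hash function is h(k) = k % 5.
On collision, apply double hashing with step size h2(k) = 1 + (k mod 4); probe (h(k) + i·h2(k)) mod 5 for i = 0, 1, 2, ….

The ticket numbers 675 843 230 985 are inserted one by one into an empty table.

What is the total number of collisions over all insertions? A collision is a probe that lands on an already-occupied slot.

675: h=0 => slot 0
843: h=3 => slot 3
230: h=0, h2=3, probe 0,3,1 => slot 1
985: h=0, h2=2, probe 0,2 => slot 2
Table: [675, 230, 985, 843, .]

3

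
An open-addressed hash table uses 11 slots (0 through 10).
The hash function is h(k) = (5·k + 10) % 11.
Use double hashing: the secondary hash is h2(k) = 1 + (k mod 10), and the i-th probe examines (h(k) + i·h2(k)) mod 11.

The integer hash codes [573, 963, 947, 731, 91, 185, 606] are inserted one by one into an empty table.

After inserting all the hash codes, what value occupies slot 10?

606

573: h=4 => slot 4
963: h=7 => slot 7
947: h=4, h2=8, probe 4,1 => slot 1
731: h=2 => slot 2
91: h=3 => slot 3
185: h=0 => slot 0
606: h=4, h2=7, probe 4,0,7,3,10 => slot 10
Table: [185, 947, 731, 91, 573, ∅, ∅, 963, ∅, ∅, 606]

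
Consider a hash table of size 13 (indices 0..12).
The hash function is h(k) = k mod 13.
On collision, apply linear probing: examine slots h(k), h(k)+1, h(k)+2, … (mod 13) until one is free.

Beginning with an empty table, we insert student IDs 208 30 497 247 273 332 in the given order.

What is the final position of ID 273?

2

208: h=0 -> slot 0
30: h=4 -> slot 4
497: h=3 -> slot 3
247: h=0, probe 0,1 -> slot 1
273: h=0, probe 0,1,2 -> slot 2
332: h=7 -> slot 7
Table: [208, 247, 273, 497, 30, ., ., 332, ., ., ., ., .]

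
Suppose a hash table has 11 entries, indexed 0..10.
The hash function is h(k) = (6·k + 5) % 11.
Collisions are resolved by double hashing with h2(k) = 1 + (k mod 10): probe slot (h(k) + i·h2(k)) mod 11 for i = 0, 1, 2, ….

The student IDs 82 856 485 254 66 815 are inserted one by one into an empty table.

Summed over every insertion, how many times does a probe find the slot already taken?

3

82: h=2 => slot 2
856: h=4 => slot 4
485: h=0 => slot 0
254: h=0, h2=5, probe 0,5 => slot 5
66: h=5, h2=7, probe 5,1 => slot 1
815: h=0, h2=6, probe 0,6 => slot 6
Table: [485, 66, 82, ∅, 856, 254, 815, ∅, ∅, ∅, ∅]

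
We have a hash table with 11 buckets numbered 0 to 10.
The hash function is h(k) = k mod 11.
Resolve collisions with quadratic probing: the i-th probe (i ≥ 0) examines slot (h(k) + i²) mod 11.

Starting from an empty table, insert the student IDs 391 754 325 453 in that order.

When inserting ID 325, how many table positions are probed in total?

391 hashes to 6; slot 6 is free => place at 6.
754 hashes to 6; 6 taken => place at 7.
325 hashes to 6; 6,7 taken => place at 10.
453 hashes to 2; slot 2 is free => place at 2.
Table: [-, -, 453, -, -, -, 391, 754, -, -, 325]

3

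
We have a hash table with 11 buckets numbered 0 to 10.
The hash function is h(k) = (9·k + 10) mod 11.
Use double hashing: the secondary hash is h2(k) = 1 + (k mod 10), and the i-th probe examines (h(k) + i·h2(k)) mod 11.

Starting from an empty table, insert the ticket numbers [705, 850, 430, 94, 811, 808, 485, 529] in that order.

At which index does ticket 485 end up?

10

Insert 705: h=8, slot 8 empty -> index 8.
Insert 850: h=4, slot 4 empty -> index 4.
Insert 430: h=8, h2=1, slot 8 occupied -> index 9.
Insert 94: h=9, h2=5, slot 9 occupied -> index 3.
Insert 811: h=5, slot 5 empty -> index 5.
Insert 808: h=0, slot 0 empty -> index 0.
Insert 485: h=8, h2=6, slots 8,3,9,4 occupied -> index 10.
Insert 529: h=8, h2=10, slot 8 occupied -> index 7.
Table: [808, ., ., 94, 850, 811, ., 529, 705, 430, 485]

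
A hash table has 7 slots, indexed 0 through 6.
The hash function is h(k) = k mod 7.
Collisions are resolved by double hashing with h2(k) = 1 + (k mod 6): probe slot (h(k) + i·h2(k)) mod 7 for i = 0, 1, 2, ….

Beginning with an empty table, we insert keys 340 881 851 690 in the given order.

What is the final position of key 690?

5

340 hashes to 4; slot 4 is free → place at 4.
881 hashes to 6; slot 6 is free → place at 6.
851 hashes to 4, h2=6; 4 taken → place at 3.
690 hashes to 4, h2=1; 4 taken → place at 5.
Table: [∅, ∅, ∅, 851, 340, 690, 881]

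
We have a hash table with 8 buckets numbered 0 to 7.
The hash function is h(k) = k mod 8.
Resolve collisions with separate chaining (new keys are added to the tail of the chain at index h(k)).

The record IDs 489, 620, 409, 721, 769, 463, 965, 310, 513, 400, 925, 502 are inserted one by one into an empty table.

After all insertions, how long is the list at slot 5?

Insert 489: h=1, bucket 1 empty -> new chain.
Insert 620: h=4, bucket 4 empty -> new chain.
Insert 409: h=1, bucket 1 nonempty -> append to chain.
Insert 721: h=1, bucket 1 nonempty -> append to chain.
Insert 769: h=1, bucket 1 nonempty -> append to chain.
Insert 463: h=7, bucket 7 empty -> new chain.
Insert 965: h=5, bucket 5 empty -> new chain.
Insert 310: h=6, bucket 6 empty -> new chain.
Insert 513: h=1, bucket 1 nonempty -> append to chain.
Insert 400: h=0, bucket 0 empty -> new chain.
Insert 925: h=5, bucket 5 nonempty -> append to chain.
Insert 502: h=6, bucket 6 nonempty -> append to chain.
Final buckets:
0: 400
1: 489 -> 409 -> 721 -> 769 -> 513
2: .
3: .
4: 620
5: 965 -> 925
6: 310 -> 502
7: 463

2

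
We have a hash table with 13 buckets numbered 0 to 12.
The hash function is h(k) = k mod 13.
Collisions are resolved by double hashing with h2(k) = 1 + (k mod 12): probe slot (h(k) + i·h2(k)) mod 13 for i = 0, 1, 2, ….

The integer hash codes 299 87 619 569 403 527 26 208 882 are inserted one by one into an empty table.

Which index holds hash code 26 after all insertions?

Insert 299: h=0, slot 0 empty -> index 0.
Insert 87: h=9, slot 9 empty -> index 9.
Insert 619: h=8, slot 8 empty -> index 8.
Insert 569: h=10, slot 10 empty -> index 10.
Insert 403: h=0, h2=8, slots 0,8 occupied -> index 3.
Insert 527: h=7, slot 7 empty -> index 7.
Insert 26: h=0, h2=3, slots 0,3 occupied -> index 6.
Insert 208: h=0, h2=5, slot 0 occupied -> index 5.
Insert 882: h=11, slot 11 empty -> index 11.
Table: [299, -, -, 403, -, 208, 26, 527, 619, 87, 569, 882, -]

6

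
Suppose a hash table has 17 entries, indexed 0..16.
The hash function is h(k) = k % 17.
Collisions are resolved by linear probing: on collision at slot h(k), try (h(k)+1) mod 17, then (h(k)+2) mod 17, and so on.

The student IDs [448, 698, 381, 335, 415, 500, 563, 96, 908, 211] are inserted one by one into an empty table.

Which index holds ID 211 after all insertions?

448 hashes to 6; slot 6 is free -> place at 6.
698 hashes to 1; slot 1 is free -> place at 1.
381 hashes to 7; slot 7 is free -> place at 7.
335 hashes to 12; slot 12 is free -> place at 12.
415 hashes to 7; 7 taken -> place at 8.
500 hashes to 7; 7,8 taken -> place at 9.
563 hashes to 2; slot 2 is free -> place at 2.
96 hashes to 11; slot 11 is free -> place at 11.
908 hashes to 7; 7,8,9 taken -> place at 10.
211 hashes to 7; 7,8,9,10,11,12 taken -> place at 13.
Table: [—, 698, 563, —, —, —, 448, 381, 415, 500, 908, 96, 335, 211, —, —, —]

13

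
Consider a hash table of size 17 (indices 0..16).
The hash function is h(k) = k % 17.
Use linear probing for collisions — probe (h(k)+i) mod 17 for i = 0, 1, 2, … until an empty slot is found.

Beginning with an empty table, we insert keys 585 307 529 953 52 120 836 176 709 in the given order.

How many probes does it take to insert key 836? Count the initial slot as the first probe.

4

585 hashes to 7; slot 7 is free => place at 7.
307 hashes to 1; slot 1 is free => place at 1.
529 hashes to 2; slot 2 is free => place at 2.
953 hashes to 1; 1,2 taken => place at 3.
52 hashes to 1; 1,2,3 taken => place at 4.
120 hashes to 1; 1,2,3,4 taken => place at 5.
836 hashes to 3; 3,4,5 taken => place at 6.
176 hashes to 6; 6,7 taken => place at 8.
709 hashes to 12; slot 12 is free => place at 12.
Table: [-, 307, 529, 953, 52, 120, 836, 585, 176, -, -, -, 709, -, -, -, -]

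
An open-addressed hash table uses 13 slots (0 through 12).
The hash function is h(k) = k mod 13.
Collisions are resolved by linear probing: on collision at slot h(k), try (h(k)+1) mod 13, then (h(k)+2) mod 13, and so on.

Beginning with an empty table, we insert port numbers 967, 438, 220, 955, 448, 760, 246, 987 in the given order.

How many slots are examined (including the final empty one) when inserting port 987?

Insert 967: h=5, slot 5 empty -> index 5.
Insert 438: h=9, slot 9 empty -> index 9.
Insert 220: h=12, slot 12 empty -> index 12.
Insert 955: h=6, slot 6 empty -> index 6.
Insert 448: h=6, slot 6 occupied -> index 7.
Insert 760: h=6, slots 6,7 occupied -> index 8.
Insert 246: h=12, slot 12 occupied -> index 0.
Insert 987: h=12, slots 12,0 occupied -> index 1.
Table: [246, 987, -, -, -, 967, 955, 448, 760, 438, -, -, 220]

3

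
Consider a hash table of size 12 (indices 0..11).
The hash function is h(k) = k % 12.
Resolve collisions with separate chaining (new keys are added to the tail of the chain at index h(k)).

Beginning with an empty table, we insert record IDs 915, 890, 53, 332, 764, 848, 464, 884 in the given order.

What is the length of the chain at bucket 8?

5

Insert 915: h=3, bucket 3 empty -> new chain.
Insert 890: h=2, bucket 2 empty -> new chain.
Insert 53: h=5, bucket 5 empty -> new chain.
Insert 332: h=8, bucket 8 empty -> new chain.
Insert 764: h=8, bucket 8 nonempty -> append to chain.
Insert 848: h=8, bucket 8 nonempty -> append to chain.
Insert 464: h=8, bucket 8 nonempty -> append to chain.
Insert 884: h=8, bucket 8 nonempty -> append to chain.
Final buckets:
0: .
1: .
2: 890
3: 915
4: .
5: 53
6: .
7: .
8: 332 -> 764 -> 848 -> 464 -> 884
9: .
10: .
11: .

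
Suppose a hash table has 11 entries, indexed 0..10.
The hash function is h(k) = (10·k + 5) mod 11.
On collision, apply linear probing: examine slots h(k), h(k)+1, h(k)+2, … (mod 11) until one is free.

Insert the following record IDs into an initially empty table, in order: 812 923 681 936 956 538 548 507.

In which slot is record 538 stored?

10

812 hashes to 7; slot 7 is free → place at 7.
923 hashes to 6; slot 6 is free → place at 6.
681 hashes to 6; 6,7 taken → place at 8.
936 hashes to 4; slot 4 is free → place at 4.
956 hashes to 6; 6,7,8 taken → place at 9.
538 hashes to 6; 6,7,8,9 taken → place at 10.
548 hashes to 7; 7,8,9,10 taken → place at 0.
507 hashes to 4; 4 taken → place at 5.
Table: [548, ., ., ., 936, 507, 923, 812, 681, 956, 538]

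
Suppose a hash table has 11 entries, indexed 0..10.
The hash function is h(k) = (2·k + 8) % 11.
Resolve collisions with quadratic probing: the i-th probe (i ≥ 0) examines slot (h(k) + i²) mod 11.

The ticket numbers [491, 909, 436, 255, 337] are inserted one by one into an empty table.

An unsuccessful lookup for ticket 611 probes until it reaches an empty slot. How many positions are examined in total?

491: h=0 -> slot 0
909: h=0, probe 0,1 -> slot 1
436: h=0, probe 0,1,4 -> slot 4
255: h=1, probe 1,2 -> slot 2
337: h=0, probe 0,1,4,9 -> slot 9
Table: [491, 909, 255, —, 436, —, —, —, —, 337, —]
Lookup 611: h=9, probe 9,10 → slot 10 empty, not found.

2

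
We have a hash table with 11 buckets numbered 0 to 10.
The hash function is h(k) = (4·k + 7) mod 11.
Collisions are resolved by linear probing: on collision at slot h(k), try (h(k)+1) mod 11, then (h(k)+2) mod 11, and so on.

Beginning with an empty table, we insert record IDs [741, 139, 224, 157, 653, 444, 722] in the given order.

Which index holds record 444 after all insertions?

741 hashes to 1; slot 1 is free → place at 1.
139 hashes to 2; slot 2 is free → place at 2.
224 hashes to 1; 1,2 taken → place at 3.
157 hashes to 8; slot 8 is free → place at 8.
653 hashes to 1; 1,2,3 taken → place at 4.
444 hashes to 1; 1,2,3,4 taken → place at 5.
722 hashes to 2; 2,3,4,5 taken → place at 6.
Table: [., 741, 139, 224, 653, 444, 722, ., 157, ., .]

5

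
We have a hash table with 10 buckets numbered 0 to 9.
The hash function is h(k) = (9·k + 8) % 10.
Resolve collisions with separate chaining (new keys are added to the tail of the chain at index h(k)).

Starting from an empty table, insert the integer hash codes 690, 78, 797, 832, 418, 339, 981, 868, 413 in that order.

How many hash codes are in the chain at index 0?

690 -> bucket 8
78 -> bucket 0
797 -> bucket 1
832 -> bucket 6
418 -> bucket 0 (collision)
339 -> bucket 9
981 -> bucket 7
868 -> bucket 0 (collision)
413 -> bucket 5
Final buckets:
0: 78 -> 418 -> 868
1: 797
2: .
3: .
4: .
5: 413
6: 832
7: 981
8: 690
9: 339

3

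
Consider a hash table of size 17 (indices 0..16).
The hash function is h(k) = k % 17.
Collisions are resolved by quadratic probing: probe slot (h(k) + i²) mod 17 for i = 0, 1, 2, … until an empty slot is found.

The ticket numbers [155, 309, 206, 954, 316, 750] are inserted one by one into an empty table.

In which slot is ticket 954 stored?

11

155: h=2 => slot 2
309: h=3 => slot 3
206: h=2, probe 2,3,6 => slot 6
954: h=2, probe 2,3,6,11 => slot 11
316: h=10 => slot 10
750: h=2, probe 2,3,6,11,1 => slot 1
Table: [_, 750, 155, 309, _, _, 206, _, _, _, 316, 954, _, _, _, _, _]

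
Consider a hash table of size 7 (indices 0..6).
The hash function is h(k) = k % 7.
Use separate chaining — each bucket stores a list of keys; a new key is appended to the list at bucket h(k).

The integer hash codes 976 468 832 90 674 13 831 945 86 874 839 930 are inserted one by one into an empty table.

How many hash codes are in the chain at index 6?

7

Insert 976: h=3, bucket 3 empty -> new chain.
Insert 468: h=6, bucket 6 empty -> new chain.
Insert 832: h=6, bucket 6 nonempty -> append to chain.
Insert 90: h=6, bucket 6 nonempty -> append to chain.
Insert 674: h=2, bucket 2 empty -> new chain.
Insert 13: h=6, bucket 6 nonempty -> append to chain.
Insert 831: h=5, bucket 5 empty -> new chain.
Insert 945: h=0, bucket 0 empty -> new chain.
Insert 86: h=2, bucket 2 nonempty -> append to chain.
Insert 874: h=6, bucket 6 nonempty -> append to chain.
Insert 839: h=6, bucket 6 nonempty -> append to chain.
Insert 930: h=6, bucket 6 nonempty -> append to chain.
Final buckets:
0: 945
1: —
2: 674 -> 86
3: 976
4: —
5: 831
6: 468 -> 832 -> 90 -> 13 -> 874 -> 839 -> 930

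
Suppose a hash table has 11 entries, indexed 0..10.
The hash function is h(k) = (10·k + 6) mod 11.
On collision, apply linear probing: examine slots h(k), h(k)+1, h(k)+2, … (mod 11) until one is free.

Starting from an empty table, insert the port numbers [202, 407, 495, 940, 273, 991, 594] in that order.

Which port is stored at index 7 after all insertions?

495

Insert 202: h=2, slot 2 empty => index 2.
Insert 407: h=6, slot 6 empty => index 6.
Insert 495: h=6, slot 6 occupied => index 7.
Insert 940: h=1, slot 1 empty => index 1.
Insert 273: h=8, slot 8 empty => index 8.
Insert 991: h=5, slot 5 empty => index 5.
Insert 594: h=6, slots 6,7,8 occupied => index 9.
Table: [-, 940, 202, -, -, 991, 407, 495, 273, 594, -]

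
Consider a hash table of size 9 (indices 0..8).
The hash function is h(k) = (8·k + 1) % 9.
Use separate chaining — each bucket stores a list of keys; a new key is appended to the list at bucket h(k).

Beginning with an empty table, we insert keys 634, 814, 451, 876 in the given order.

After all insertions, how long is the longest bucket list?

Insert 634: h=6, bucket 6 empty -> new chain.
Insert 814: h=6, bucket 6 nonempty -> append to chain.
Insert 451: h=0, bucket 0 empty -> new chain.
Insert 876: h=7, bucket 7 empty -> new chain.
Final buckets:
0: 451
1: .
2: .
3: .
4: .
5: .
6: 634 -> 814
7: 876
8: .

2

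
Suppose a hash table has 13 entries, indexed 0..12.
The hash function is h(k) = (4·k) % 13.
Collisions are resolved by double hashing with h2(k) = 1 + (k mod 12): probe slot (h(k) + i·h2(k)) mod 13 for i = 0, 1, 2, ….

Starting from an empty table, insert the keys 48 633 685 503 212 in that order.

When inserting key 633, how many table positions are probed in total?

2

Insert 48: h=10, slot 10 empty => index 10.
Insert 633: h=10, h2=10, slot 10 occupied => index 7.
Insert 685: h=10, h2=2, slot 10 occupied => index 12.
Insert 503: h=10, h2=12, slot 10 occupied => index 9.
Insert 212: h=3, slot 3 empty => index 3.
Table: [., ., ., 212, ., ., ., 633, ., 503, 48, ., 685]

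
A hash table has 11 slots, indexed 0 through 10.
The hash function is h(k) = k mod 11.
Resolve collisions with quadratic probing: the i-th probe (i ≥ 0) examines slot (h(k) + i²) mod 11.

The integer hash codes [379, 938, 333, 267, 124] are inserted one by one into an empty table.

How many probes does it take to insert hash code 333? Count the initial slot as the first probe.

2

379 hashes to 5; slot 5 is free => place at 5.
938 hashes to 3; slot 3 is free => place at 3.
333 hashes to 3; 3 taken => place at 4.
267 hashes to 3; 3,4 taken => place at 7.
124 hashes to 3; 3,4,7 taken => place at 1.
Table: [-, 124, -, 938, 333, 379, -, 267, -, -, -]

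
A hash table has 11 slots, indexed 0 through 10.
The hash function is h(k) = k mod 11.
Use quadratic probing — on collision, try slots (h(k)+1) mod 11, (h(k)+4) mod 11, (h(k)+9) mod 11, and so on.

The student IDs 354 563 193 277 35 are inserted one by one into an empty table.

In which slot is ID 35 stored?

354 hashes to 2; slot 2 is free → place at 2.
563 hashes to 2; 2 taken → place at 3.
193 hashes to 6; slot 6 is free → place at 6.
277 hashes to 2; 2,3,6 taken → place at 0.
35 hashes to 2; 2,3,6,0 taken → place at 7.
Table: [277, -, 354, 563, -, -, 193, 35, -, -, -]

7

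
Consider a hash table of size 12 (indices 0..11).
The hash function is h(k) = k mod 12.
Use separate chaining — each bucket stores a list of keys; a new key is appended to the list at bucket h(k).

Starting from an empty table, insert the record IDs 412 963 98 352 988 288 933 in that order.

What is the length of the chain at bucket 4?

3

412 → bucket 4
963 → bucket 3
98 → bucket 2
352 → bucket 4 (collision)
988 → bucket 4 (collision)
288 → bucket 0
933 → bucket 9
Final buckets:
0: 288
1: .
2: 98
3: 963
4: 412 -> 352 -> 988
5: .
6: .
7: .
8: .
9: 933
10: .
11: .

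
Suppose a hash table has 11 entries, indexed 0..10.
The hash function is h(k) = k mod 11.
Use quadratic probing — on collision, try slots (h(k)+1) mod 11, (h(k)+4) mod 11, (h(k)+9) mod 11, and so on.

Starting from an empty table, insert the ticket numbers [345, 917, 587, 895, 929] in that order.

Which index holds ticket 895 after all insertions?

2

345: h=4 => slot 4
917: h=4, probe 4,5 => slot 5
587: h=4, probe 4,5,8 => slot 8
895: h=4, probe 4,5,8,2 => slot 2
929: h=5, probe 5,6 => slot 6
Table: [_, _, 895, _, 345, 917, 929, _, 587, _, _]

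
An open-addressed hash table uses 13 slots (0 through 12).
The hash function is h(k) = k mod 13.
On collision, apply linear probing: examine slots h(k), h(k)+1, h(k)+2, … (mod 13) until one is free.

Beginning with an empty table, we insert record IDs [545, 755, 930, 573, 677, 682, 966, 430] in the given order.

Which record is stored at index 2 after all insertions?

573

Insert 545: h=12, slot 12 empty → index 12.
Insert 755: h=1, slot 1 empty → index 1.
Insert 930: h=7, slot 7 empty → index 7.
Insert 573: h=1, slot 1 occupied → index 2.
Insert 677: h=1, slots 1,2 occupied → index 3.
Insert 682: h=6, slot 6 empty → index 6.
Insert 966: h=4, slot 4 empty → index 4.
Insert 430: h=1, slots 1,2,3,4 occupied → index 5.
Table: [-, 755, 573, 677, 966, 430, 682, 930, -, -, -, -, 545]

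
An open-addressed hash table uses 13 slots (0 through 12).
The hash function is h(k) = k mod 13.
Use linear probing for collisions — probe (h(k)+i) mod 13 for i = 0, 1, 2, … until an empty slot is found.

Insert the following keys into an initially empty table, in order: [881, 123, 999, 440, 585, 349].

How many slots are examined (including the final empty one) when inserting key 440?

2

Insert 881: h=10, slot 10 empty => index 10.
Insert 123: h=6, slot 6 empty => index 6.
Insert 999: h=11, slot 11 empty => index 11.
Insert 440: h=11, slot 11 occupied => index 12.
Insert 585: h=0, slot 0 empty => index 0.
Insert 349: h=11, slots 11,12,0 occupied => index 1.
Table: [585, 349, _, _, _, _, 123, _, _, _, 881, 999, 440]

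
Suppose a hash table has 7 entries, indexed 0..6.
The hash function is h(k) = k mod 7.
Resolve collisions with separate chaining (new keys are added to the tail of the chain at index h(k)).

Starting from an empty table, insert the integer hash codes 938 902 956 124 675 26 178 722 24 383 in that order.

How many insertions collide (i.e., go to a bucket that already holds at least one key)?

Insert 938: h=0, bucket 0 empty → new chain.
Insert 902: h=6, bucket 6 empty → new chain.
Insert 956: h=4, bucket 4 empty → new chain.
Insert 124: h=5, bucket 5 empty → new chain.
Insert 675: h=3, bucket 3 empty → new chain.
Insert 26: h=5, bucket 5 nonempty → append to chain.
Insert 178: h=3, bucket 3 nonempty → append to chain.
Insert 722: h=1, bucket 1 empty → new chain.
Insert 24: h=3, bucket 3 nonempty → append to chain.
Insert 383: h=5, bucket 5 nonempty → append to chain.
Final buckets:
0: 938
1: 722
2: .
3: 675 -> 178 -> 24
4: 956
5: 124 -> 26 -> 383
6: 902

4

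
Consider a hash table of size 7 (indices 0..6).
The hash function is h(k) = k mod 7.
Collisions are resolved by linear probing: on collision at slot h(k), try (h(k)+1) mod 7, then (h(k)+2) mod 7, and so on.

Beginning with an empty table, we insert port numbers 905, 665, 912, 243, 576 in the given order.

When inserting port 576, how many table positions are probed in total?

3

905: h=2 -> slot 2
665: h=0 -> slot 0
912: h=2, probe 2,3 -> slot 3
243: h=5 -> slot 5
576: h=2, probe 2,3,4 -> slot 4
Table: [665, -, 905, 912, 576, 243, -]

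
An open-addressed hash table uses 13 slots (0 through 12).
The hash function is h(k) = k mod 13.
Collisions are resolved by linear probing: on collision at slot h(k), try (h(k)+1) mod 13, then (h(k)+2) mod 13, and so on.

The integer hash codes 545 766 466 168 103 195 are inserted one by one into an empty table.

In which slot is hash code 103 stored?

545: h=12 => slot 12
766: h=12, probe 12,0 => slot 0
466: h=11 => slot 11
168: h=12, probe 12,0,1 => slot 1
103: h=12, probe 12,0,1,2 => slot 2
195: h=0, probe 0,1,2,3 => slot 3
Table: [766, 168, 103, 195, _, _, _, _, _, _, _, 466, 545]

2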